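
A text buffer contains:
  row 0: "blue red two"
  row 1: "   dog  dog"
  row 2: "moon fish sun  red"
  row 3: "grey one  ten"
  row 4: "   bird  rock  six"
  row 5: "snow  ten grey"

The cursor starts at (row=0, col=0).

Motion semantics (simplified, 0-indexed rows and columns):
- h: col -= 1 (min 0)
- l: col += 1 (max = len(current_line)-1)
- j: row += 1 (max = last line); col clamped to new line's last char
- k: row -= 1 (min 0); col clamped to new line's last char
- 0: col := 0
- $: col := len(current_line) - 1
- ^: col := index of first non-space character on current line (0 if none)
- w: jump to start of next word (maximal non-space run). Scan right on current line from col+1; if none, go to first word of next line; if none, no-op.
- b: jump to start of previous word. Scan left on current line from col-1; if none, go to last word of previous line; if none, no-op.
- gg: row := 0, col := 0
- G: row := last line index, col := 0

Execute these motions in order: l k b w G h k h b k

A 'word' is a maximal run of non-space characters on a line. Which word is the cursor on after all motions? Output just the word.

After 1 (l): row=0 col=1 char='l'
After 2 (k): row=0 col=1 char='l'
After 3 (b): row=0 col=0 char='b'
After 4 (w): row=0 col=5 char='r'
After 5 (G): row=5 col=0 char='s'
After 6 (h): row=5 col=0 char='s'
After 7 (k): row=4 col=0 char='_'
After 8 (h): row=4 col=0 char='_'
After 9 (b): row=3 col=10 char='t'
After 10 (k): row=2 col=10 char='s'

Answer: sun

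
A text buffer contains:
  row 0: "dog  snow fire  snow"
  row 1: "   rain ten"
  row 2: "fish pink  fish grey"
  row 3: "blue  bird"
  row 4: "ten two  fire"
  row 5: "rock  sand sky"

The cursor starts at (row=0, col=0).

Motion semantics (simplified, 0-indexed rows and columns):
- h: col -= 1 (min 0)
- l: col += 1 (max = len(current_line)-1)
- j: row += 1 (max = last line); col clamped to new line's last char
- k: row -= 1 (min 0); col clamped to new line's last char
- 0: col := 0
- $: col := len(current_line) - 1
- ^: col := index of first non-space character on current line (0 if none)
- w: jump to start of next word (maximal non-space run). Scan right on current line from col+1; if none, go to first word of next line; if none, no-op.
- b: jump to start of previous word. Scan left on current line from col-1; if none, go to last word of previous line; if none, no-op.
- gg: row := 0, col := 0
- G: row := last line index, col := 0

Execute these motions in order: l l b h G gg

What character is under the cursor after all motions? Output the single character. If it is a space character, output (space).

After 1 (l): row=0 col=1 char='o'
After 2 (l): row=0 col=2 char='g'
After 3 (b): row=0 col=0 char='d'
After 4 (h): row=0 col=0 char='d'
After 5 (G): row=5 col=0 char='r'
After 6 (gg): row=0 col=0 char='d'

Answer: d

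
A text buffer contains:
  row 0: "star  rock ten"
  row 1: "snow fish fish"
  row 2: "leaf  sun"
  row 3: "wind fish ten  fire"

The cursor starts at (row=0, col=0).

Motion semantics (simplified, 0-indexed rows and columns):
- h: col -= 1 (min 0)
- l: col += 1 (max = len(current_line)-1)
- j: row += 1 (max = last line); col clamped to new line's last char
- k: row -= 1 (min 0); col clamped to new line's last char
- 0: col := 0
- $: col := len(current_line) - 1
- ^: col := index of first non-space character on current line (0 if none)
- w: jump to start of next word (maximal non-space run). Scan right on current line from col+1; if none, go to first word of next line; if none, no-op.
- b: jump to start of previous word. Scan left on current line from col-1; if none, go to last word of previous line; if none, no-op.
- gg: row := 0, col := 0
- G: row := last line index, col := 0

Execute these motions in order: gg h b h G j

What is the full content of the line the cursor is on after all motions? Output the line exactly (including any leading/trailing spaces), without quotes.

Answer: wind fish ten  fire

Derivation:
After 1 (gg): row=0 col=0 char='s'
After 2 (h): row=0 col=0 char='s'
After 3 (b): row=0 col=0 char='s'
After 4 (h): row=0 col=0 char='s'
After 5 (G): row=3 col=0 char='w'
After 6 (j): row=3 col=0 char='w'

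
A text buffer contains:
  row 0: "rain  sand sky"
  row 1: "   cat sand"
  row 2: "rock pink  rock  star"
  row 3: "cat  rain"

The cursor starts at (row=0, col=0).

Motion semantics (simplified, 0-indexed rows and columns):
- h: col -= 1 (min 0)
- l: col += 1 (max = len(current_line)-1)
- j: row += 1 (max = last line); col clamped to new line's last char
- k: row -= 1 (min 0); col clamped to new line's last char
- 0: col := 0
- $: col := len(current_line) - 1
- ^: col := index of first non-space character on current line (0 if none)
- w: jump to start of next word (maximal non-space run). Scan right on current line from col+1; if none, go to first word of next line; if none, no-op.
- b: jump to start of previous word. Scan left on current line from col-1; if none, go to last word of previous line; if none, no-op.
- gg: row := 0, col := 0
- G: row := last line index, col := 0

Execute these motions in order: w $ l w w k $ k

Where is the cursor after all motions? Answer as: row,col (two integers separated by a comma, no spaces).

After 1 (w): row=0 col=6 char='s'
After 2 ($): row=0 col=13 char='y'
After 3 (l): row=0 col=13 char='y'
After 4 (w): row=1 col=3 char='c'
After 5 (w): row=1 col=7 char='s'
After 6 (k): row=0 col=7 char='a'
After 7 ($): row=0 col=13 char='y'
After 8 (k): row=0 col=13 char='y'

Answer: 0,13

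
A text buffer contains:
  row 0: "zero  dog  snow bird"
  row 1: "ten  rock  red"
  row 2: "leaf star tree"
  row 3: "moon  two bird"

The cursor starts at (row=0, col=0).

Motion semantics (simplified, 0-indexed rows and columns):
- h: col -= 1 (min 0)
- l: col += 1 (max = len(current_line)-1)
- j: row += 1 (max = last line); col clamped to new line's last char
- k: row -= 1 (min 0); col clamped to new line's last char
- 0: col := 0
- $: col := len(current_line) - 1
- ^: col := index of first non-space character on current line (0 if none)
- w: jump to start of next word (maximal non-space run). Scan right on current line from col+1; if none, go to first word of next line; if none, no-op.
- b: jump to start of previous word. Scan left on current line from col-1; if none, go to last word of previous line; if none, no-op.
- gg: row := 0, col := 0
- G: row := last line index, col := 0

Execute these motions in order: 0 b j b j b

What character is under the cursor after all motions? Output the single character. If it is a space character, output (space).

After 1 (0): row=0 col=0 char='z'
After 2 (b): row=0 col=0 char='z'
After 3 (j): row=1 col=0 char='t'
After 4 (b): row=0 col=16 char='b'
After 5 (j): row=1 col=13 char='d'
After 6 (b): row=1 col=11 char='r'

Answer: r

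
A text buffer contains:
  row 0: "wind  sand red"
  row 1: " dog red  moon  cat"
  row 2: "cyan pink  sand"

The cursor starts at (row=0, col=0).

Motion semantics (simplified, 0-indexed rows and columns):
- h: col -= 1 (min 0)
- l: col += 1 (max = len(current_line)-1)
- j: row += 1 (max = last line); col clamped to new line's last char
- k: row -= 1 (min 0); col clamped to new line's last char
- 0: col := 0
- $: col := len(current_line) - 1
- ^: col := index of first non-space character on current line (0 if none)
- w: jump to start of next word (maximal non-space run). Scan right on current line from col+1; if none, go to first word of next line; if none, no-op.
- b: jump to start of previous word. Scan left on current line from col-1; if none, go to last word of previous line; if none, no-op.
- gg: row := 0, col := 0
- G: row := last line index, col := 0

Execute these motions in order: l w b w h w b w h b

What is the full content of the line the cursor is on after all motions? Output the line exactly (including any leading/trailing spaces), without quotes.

Answer: wind  sand red

Derivation:
After 1 (l): row=0 col=1 char='i'
After 2 (w): row=0 col=6 char='s'
After 3 (b): row=0 col=0 char='w'
After 4 (w): row=0 col=6 char='s'
After 5 (h): row=0 col=5 char='_'
After 6 (w): row=0 col=6 char='s'
After 7 (b): row=0 col=0 char='w'
After 8 (w): row=0 col=6 char='s'
After 9 (h): row=0 col=5 char='_'
After 10 (b): row=0 col=0 char='w'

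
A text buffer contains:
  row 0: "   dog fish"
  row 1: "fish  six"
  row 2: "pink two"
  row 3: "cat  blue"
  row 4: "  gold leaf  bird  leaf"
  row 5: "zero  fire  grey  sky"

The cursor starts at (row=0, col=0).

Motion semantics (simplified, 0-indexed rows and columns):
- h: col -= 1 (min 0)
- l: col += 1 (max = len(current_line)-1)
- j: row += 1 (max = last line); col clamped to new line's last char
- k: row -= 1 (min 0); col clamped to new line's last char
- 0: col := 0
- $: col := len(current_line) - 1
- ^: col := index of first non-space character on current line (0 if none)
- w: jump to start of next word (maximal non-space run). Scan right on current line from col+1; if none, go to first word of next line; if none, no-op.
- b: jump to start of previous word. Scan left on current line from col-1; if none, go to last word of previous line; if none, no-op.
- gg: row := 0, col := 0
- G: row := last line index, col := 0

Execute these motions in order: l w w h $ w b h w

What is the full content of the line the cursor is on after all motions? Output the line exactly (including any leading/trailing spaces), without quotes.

After 1 (l): row=0 col=1 char='_'
After 2 (w): row=0 col=3 char='d'
After 3 (w): row=0 col=7 char='f'
After 4 (h): row=0 col=6 char='_'
After 5 ($): row=0 col=10 char='h'
After 6 (w): row=1 col=0 char='f'
After 7 (b): row=0 col=7 char='f'
After 8 (h): row=0 col=6 char='_'
After 9 (w): row=0 col=7 char='f'

Answer:    dog fish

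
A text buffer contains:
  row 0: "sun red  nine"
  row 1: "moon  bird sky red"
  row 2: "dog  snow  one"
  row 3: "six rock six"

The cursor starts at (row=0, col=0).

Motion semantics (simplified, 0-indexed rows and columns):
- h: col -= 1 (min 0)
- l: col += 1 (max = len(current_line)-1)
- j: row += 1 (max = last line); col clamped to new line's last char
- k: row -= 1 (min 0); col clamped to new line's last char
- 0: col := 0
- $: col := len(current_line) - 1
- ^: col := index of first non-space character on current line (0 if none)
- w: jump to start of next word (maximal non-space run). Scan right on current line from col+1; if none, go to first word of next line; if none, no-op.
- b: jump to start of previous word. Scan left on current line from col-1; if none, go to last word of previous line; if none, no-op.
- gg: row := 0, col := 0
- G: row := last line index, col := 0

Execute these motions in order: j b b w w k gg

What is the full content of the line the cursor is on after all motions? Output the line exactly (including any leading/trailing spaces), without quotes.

After 1 (j): row=1 col=0 char='m'
After 2 (b): row=0 col=9 char='n'
After 3 (b): row=0 col=4 char='r'
After 4 (w): row=0 col=9 char='n'
After 5 (w): row=1 col=0 char='m'
After 6 (k): row=0 col=0 char='s'
After 7 (gg): row=0 col=0 char='s'

Answer: sun red  nine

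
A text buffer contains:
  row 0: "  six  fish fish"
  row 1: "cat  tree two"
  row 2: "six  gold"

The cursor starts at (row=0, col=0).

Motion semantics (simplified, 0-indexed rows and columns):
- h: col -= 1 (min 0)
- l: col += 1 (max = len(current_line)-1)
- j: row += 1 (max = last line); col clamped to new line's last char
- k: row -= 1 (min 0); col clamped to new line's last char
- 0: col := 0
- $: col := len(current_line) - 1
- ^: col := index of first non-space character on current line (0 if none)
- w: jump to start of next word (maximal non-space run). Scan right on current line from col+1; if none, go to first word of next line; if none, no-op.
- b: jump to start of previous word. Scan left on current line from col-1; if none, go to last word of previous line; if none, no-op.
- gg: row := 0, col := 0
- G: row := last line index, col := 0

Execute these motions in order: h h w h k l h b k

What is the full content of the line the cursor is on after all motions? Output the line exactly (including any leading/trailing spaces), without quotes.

Answer:   six  fish fish

Derivation:
After 1 (h): row=0 col=0 char='_'
After 2 (h): row=0 col=0 char='_'
After 3 (w): row=0 col=2 char='s'
After 4 (h): row=0 col=1 char='_'
After 5 (k): row=0 col=1 char='_'
After 6 (l): row=0 col=2 char='s'
After 7 (h): row=0 col=1 char='_'
After 8 (b): row=0 col=1 char='_'
After 9 (k): row=0 col=1 char='_'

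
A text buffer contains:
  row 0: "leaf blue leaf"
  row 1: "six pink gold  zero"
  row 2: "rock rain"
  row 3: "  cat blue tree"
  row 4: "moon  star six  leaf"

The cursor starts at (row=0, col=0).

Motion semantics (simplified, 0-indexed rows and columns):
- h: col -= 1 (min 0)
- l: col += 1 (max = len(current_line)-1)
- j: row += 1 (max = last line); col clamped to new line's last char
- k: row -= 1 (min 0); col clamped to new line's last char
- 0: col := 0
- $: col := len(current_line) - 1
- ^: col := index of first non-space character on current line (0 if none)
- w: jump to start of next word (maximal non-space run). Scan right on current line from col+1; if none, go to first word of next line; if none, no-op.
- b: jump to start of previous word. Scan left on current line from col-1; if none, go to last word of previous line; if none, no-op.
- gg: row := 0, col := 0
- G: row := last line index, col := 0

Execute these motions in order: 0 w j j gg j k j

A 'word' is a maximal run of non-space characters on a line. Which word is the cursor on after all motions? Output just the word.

Answer: six

Derivation:
After 1 (0): row=0 col=0 char='l'
After 2 (w): row=0 col=5 char='b'
After 3 (j): row=1 col=5 char='i'
After 4 (j): row=2 col=5 char='r'
After 5 (gg): row=0 col=0 char='l'
After 6 (j): row=1 col=0 char='s'
After 7 (k): row=0 col=0 char='l'
After 8 (j): row=1 col=0 char='s'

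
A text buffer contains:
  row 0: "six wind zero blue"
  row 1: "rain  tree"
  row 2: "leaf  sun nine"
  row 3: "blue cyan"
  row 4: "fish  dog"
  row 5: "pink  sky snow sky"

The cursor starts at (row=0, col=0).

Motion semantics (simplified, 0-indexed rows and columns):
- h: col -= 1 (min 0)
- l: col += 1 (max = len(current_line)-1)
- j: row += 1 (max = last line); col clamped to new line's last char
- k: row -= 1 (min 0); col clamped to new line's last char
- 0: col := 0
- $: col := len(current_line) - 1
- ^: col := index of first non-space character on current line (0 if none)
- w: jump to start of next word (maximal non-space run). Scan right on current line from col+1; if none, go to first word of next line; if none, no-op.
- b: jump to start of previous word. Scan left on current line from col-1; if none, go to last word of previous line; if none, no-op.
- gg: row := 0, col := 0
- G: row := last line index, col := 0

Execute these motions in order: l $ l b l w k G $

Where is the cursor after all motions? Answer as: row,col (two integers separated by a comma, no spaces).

Answer: 5,17

Derivation:
After 1 (l): row=0 col=1 char='i'
After 2 ($): row=0 col=17 char='e'
After 3 (l): row=0 col=17 char='e'
After 4 (b): row=0 col=14 char='b'
After 5 (l): row=0 col=15 char='l'
After 6 (w): row=1 col=0 char='r'
After 7 (k): row=0 col=0 char='s'
After 8 (G): row=5 col=0 char='p'
After 9 ($): row=5 col=17 char='y'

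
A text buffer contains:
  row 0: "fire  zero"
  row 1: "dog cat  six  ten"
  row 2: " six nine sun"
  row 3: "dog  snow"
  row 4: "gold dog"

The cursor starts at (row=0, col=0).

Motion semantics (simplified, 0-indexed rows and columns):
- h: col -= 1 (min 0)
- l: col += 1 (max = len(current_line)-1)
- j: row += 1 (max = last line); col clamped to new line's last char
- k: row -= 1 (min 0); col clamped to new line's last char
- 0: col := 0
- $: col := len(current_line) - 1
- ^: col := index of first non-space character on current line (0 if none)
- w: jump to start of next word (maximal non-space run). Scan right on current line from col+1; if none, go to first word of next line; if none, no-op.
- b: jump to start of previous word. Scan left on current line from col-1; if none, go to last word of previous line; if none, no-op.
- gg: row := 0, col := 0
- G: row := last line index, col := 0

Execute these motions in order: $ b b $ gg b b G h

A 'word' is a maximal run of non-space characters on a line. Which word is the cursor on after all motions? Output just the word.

Answer: gold

Derivation:
After 1 ($): row=0 col=9 char='o'
After 2 (b): row=0 col=6 char='z'
After 3 (b): row=0 col=0 char='f'
After 4 ($): row=0 col=9 char='o'
After 5 (gg): row=0 col=0 char='f'
After 6 (b): row=0 col=0 char='f'
After 7 (b): row=0 col=0 char='f'
After 8 (G): row=4 col=0 char='g'
After 9 (h): row=4 col=0 char='g'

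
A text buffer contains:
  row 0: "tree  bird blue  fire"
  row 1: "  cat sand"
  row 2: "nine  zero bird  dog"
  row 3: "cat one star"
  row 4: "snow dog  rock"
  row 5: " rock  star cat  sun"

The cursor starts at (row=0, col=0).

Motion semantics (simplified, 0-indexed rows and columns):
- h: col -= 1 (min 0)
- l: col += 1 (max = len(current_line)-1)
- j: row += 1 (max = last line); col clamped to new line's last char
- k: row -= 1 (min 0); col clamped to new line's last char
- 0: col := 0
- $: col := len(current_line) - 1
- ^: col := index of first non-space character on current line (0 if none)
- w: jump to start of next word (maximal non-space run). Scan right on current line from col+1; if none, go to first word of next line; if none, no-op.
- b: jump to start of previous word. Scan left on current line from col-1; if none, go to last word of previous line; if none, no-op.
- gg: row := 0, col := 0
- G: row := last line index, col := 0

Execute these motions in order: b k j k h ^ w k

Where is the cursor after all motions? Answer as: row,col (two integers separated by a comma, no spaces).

Answer: 0,6

Derivation:
After 1 (b): row=0 col=0 char='t'
After 2 (k): row=0 col=0 char='t'
After 3 (j): row=1 col=0 char='_'
After 4 (k): row=0 col=0 char='t'
After 5 (h): row=0 col=0 char='t'
After 6 (^): row=0 col=0 char='t'
After 7 (w): row=0 col=6 char='b'
After 8 (k): row=0 col=6 char='b'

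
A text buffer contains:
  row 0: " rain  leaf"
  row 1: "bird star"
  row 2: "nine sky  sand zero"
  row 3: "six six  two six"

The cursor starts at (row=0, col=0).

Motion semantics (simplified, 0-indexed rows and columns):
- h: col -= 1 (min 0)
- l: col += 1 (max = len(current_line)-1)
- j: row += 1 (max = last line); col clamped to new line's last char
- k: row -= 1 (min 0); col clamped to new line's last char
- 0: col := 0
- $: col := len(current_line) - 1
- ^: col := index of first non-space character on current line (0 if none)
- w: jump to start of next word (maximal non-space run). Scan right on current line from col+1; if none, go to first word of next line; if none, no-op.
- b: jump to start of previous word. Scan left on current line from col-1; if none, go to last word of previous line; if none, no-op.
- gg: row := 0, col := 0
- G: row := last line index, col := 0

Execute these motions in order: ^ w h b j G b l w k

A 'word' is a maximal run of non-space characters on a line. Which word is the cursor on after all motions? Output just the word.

Answer: nine

Derivation:
After 1 (^): row=0 col=1 char='r'
After 2 (w): row=0 col=7 char='l'
After 3 (h): row=0 col=6 char='_'
After 4 (b): row=0 col=1 char='r'
After 5 (j): row=1 col=1 char='i'
After 6 (G): row=3 col=0 char='s'
After 7 (b): row=2 col=15 char='z'
After 8 (l): row=2 col=16 char='e'
After 9 (w): row=3 col=0 char='s'
After 10 (k): row=2 col=0 char='n'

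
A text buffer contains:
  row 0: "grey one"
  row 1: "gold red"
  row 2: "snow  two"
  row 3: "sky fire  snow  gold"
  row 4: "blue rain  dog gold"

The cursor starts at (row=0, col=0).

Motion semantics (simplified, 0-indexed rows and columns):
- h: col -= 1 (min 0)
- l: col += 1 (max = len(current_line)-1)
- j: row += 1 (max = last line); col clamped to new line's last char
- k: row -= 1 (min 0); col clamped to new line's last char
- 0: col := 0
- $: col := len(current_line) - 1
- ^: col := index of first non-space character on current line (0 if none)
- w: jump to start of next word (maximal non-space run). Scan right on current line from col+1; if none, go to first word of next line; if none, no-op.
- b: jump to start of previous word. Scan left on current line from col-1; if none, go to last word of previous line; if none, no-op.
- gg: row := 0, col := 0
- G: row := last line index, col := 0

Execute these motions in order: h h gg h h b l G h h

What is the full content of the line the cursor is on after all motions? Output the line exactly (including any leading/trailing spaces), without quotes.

After 1 (h): row=0 col=0 char='g'
After 2 (h): row=0 col=0 char='g'
After 3 (gg): row=0 col=0 char='g'
After 4 (h): row=0 col=0 char='g'
After 5 (h): row=0 col=0 char='g'
After 6 (b): row=0 col=0 char='g'
After 7 (l): row=0 col=1 char='r'
After 8 (G): row=4 col=0 char='b'
After 9 (h): row=4 col=0 char='b'
After 10 (h): row=4 col=0 char='b'

Answer: blue rain  dog gold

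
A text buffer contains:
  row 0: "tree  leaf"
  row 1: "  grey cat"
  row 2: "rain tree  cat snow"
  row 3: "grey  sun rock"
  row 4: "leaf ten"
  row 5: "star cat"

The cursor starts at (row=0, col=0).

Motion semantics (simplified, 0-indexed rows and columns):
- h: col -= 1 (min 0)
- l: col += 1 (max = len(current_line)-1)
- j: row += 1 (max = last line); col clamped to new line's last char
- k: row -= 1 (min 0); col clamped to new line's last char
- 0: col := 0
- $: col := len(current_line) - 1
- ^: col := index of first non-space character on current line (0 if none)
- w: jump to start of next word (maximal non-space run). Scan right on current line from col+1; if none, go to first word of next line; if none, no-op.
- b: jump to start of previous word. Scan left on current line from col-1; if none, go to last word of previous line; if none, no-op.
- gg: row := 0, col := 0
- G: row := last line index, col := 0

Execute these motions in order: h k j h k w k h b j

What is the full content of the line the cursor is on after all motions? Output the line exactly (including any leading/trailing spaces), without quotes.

After 1 (h): row=0 col=0 char='t'
After 2 (k): row=0 col=0 char='t'
After 3 (j): row=1 col=0 char='_'
After 4 (h): row=1 col=0 char='_'
After 5 (k): row=0 col=0 char='t'
After 6 (w): row=0 col=6 char='l'
After 7 (k): row=0 col=6 char='l'
After 8 (h): row=0 col=5 char='_'
After 9 (b): row=0 col=0 char='t'
After 10 (j): row=1 col=0 char='_'

Answer:   grey cat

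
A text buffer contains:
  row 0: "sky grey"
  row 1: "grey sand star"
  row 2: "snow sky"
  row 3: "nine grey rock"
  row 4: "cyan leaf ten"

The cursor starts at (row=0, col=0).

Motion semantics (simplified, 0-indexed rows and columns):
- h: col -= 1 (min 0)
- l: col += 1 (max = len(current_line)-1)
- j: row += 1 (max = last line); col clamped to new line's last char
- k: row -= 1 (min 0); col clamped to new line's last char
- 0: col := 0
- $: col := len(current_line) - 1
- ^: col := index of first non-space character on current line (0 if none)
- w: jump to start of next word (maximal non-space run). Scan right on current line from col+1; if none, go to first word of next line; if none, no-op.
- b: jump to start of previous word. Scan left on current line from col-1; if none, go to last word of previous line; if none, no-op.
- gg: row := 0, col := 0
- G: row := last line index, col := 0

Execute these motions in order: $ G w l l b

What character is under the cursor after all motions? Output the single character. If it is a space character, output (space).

Answer: l

Derivation:
After 1 ($): row=0 col=7 char='y'
After 2 (G): row=4 col=0 char='c'
After 3 (w): row=4 col=5 char='l'
After 4 (l): row=4 col=6 char='e'
After 5 (l): row=4 col=7 char='a'
After 6 (b): row=4 col=5 char='l'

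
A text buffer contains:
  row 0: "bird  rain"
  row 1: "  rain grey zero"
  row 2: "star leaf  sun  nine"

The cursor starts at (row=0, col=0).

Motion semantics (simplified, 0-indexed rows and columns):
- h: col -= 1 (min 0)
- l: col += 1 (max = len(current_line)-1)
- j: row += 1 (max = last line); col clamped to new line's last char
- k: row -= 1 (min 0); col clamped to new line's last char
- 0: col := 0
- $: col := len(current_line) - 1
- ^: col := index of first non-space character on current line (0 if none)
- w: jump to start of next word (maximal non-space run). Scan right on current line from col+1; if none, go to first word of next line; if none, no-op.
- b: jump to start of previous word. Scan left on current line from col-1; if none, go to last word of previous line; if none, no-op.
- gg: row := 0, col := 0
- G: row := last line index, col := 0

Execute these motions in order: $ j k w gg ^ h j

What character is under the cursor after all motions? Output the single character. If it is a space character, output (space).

After 1 ($): row=0 col=9 char='n'
After 2 (j): row=1 col=9 char='e'
After 3 (k): row=0 col=9 char='n'
After 4 (w): row=1 col=2 char='r'
After 5 (gg): row=0 col=0 char='b'
After 6 (^): row=0 col=0 char='b'
After 7 (h): row=0 col=0 char='b'
After 8 (j): row=1 col=0 char='_'

Answer: (space)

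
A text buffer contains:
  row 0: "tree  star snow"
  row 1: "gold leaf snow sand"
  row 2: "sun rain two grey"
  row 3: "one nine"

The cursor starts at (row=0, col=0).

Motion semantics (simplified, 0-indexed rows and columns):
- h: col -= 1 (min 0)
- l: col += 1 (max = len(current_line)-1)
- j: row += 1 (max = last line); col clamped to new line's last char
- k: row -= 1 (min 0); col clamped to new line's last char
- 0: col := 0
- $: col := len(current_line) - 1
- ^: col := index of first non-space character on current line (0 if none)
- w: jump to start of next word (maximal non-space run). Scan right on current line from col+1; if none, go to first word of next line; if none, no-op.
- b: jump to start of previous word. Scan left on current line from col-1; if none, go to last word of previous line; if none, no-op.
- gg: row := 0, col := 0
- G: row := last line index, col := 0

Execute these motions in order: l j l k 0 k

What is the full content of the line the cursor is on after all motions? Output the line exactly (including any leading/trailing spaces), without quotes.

After 1 (l): row=0 col=1 char='r'
After 2 (j): row=1 col=1 char='o'
After 3 (l): row=1 col=2 char='l'
After 4 (k): row=0 col=2 char='e'
After 5 (0): row=0 col=0 char='t'
After 6 (k): row=0 col=0 char='t'

Answer: tree  star snow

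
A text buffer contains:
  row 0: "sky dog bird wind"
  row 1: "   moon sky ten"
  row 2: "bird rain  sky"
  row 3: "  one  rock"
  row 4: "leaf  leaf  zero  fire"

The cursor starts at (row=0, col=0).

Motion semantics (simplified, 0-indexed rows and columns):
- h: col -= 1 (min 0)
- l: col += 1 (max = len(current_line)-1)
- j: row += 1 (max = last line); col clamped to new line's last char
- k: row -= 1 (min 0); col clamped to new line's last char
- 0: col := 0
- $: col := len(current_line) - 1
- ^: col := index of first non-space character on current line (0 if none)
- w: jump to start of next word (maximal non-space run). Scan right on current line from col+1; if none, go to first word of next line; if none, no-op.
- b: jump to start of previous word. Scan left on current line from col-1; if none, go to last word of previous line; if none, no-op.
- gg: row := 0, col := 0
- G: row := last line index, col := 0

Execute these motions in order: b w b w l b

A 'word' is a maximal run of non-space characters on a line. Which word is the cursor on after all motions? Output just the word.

Answer: dog

Derivation:
After 1 (b): row=0 col=0 char='s'
After 2 (w): row=0 col=4 char='d'
After 3 (b): row=0 col=0 char='s'
After 4 (w): row=0 col=4 char='d'
After 5 (l): row=0 col=5 char='o'
After 6 (b): row=0 col=4 char='d'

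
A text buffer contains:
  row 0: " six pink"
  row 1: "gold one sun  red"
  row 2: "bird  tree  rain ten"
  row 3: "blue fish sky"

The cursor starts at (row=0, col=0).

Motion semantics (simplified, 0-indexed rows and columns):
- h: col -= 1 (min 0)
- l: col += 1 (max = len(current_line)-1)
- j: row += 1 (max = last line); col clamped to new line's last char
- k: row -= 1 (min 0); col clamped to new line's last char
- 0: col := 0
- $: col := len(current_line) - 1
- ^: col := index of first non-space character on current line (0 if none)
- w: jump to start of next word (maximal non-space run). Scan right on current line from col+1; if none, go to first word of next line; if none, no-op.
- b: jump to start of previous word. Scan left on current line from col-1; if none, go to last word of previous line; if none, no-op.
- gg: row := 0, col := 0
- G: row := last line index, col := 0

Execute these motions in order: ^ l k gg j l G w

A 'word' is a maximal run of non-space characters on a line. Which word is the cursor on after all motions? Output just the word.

After 1 (^): row=0 col=1 char='s'
After 2 (l): row=0 col=2 char='i'
After 3 (k): row=0 col=2 char='i'
After 4 (gg): row=0 col=0 char='_'
After 5 (j): row=1 col=0 char='g'
After 6 (l): row=1 col=1 char='o'
After 7 (G): row=3 col=0 char='b'
After 8 (w): row=3 col=5 char='f'

Answer: fish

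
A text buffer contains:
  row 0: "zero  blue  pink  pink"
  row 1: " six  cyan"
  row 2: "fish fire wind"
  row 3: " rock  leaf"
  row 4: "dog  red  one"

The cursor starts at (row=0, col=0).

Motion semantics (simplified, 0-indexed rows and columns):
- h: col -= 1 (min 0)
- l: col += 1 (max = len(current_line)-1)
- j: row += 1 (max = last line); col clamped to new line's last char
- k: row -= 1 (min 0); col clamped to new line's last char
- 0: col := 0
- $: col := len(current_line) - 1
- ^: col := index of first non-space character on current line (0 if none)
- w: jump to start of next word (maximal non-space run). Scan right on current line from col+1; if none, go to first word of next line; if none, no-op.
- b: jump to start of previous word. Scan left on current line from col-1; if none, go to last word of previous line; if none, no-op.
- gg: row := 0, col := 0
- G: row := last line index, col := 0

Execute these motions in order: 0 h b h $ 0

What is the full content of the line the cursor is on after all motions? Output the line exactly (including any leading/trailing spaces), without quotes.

Answer: zero  blue  pink  pink

Derivation:
After 1 (0): row=0 col=0 char='z'
After 2 (h): row=0 col=0 char='z'
After 3 (b): row=0 col=0 char='z'
After 4 (h): row=0 col=0 char='z'
After 5 ($): row=0 col=21 char='k'
After 6 (0): row=0 col=0 char='z'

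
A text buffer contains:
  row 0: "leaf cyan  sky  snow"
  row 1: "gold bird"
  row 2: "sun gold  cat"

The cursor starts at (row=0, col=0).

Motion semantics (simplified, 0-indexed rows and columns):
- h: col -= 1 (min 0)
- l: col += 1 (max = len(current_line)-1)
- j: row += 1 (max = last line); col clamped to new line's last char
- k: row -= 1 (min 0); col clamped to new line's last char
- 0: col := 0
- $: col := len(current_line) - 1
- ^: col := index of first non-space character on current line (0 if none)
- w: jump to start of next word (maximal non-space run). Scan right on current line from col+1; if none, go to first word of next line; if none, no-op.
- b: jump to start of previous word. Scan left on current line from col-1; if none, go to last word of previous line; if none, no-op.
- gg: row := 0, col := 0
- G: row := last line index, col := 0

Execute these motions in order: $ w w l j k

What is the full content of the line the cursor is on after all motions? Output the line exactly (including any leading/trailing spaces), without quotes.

After 1 ($): row=0 col=19 char='w'
After 2 (w): row=1 col=0 char='g'
After 3 (w): row=1 col=5 char='b'
After 4 (l): row=1 col=6 char='i'
After 5 (j): row=2 col=6 char='l'
After 6 (k): row=1 col=6 char='i'

Answer: gold bird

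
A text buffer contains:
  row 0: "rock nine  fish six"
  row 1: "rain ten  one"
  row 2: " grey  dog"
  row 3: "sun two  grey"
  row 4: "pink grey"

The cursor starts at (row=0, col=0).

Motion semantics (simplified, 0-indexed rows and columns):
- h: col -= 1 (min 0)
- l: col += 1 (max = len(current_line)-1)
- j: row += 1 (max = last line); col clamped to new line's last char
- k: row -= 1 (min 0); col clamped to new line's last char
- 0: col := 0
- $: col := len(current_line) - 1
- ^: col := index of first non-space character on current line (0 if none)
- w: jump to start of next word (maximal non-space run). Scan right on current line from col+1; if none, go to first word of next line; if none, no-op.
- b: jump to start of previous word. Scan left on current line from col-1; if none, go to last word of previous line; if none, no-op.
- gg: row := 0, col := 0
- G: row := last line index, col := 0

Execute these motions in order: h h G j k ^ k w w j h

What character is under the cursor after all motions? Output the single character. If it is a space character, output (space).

Answer: o

Derivation:
After 1 (h): row=0 col=0 char='r'
After 2 (h): row=0 col=0 char='r'
After 3 (G): row=4 col=0 char='p'
After 4 (j): row=4 col=0 char='p'
After 5 (k): row=3 col=0 char='s'
After 6 (^): row=3 col=0 char='s'
After 7 (k): row=2 col=0 char='_'
After 8 (w): row=2 col=1 char='g'
After 9 (w): row=2 col=7 char='d'
After 10 (j): row=3 col=7 char='_'
After 11 (h): row=3 col=6 char='o'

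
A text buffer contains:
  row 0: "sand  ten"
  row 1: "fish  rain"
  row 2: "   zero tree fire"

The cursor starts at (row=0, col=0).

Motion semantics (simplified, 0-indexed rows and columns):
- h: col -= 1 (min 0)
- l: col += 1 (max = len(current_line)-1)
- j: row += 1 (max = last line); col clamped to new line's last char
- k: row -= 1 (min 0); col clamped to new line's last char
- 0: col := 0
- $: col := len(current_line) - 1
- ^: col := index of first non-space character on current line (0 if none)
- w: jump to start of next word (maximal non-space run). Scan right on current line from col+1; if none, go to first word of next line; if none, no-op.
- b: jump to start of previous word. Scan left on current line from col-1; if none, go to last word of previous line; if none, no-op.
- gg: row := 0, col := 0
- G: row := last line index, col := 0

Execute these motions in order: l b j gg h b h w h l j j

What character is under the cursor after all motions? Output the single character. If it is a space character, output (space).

After 1 (l): row=0 col=1 char='a'
After 2 (b): row=0 col=0 char='s'
After 3 (j): row=1 col=0 char='f'
After 4 (gg): row=0 col=0 char='s'
After 5 (h): row=0 col=0 char='s'
After 6 (b): row=0 col=0 char='s'
After 7 (h): row=0 col=0 char='s'
After 8 (w): row=0 col=6 char='t'
After 9 (h): row=0 col=5 char='_'
After 10 (l): row=0 col=6 char='t'
After 11 (j): row=1 col=6 char='r'
After 12 (j): row=2 col=6 char='o'

Answer: o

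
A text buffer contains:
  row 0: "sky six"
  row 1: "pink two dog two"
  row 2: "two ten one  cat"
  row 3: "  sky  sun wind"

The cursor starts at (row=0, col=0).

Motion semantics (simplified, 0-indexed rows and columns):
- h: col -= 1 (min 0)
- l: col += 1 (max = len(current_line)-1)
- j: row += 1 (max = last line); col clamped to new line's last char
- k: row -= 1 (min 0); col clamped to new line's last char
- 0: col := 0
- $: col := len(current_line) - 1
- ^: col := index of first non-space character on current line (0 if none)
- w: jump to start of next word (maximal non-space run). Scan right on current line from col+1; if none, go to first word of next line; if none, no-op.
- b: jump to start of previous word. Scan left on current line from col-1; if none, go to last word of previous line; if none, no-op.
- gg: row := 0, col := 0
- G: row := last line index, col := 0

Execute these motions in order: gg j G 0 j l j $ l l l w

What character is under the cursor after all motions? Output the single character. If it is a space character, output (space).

Answer: d

Derivation:
After 1 (gg): row=0 col=0 char='s'
After 2 (j): row=1 col=0 char='p'
After 3 (G): row=3 col=0 char='_'
After 4 (0): row=3 col=0 char='_'
After 5 (j): row=3 col=0 char='_'
After 6 (l): row=3 col=1 char='_'
After 7 (j): row=3 col=1 char='_'
After 8 ($): row=3 col=14 char='d'
After 9 (l): row=3 col=14 char='d'
After 10 (l): row=3 col=14 char='d'
After 11 (l): row=3 col=14 char='d'
After 12 (w): row=3 col=14 char='d'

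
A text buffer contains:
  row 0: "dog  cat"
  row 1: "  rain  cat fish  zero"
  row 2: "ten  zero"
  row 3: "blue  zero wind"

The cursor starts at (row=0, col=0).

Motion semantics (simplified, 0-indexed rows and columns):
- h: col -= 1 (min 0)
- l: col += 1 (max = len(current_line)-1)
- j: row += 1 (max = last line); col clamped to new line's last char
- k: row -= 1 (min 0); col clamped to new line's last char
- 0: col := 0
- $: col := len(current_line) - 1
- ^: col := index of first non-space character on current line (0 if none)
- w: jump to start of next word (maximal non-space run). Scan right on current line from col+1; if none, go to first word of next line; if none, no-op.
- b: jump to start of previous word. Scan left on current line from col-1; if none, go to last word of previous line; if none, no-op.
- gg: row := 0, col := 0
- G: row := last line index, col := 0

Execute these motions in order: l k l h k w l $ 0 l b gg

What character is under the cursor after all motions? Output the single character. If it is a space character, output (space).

After 1 (l): row=0 col=1 char='o'
After 2 (k): row=0 col=1 char='o'
After 3 (l): row=0 col=2 char='g'
After 4 (h): row=0 col=1 char='o'
After 5 (k): row=0 col=1 char='o'
After 6 (w): row=0 col=5 char='c'
After 7 (l): row=0 col=6 char='a'
After 8 ($): row=0 col=7 char='t'
After 9 (0): row=0 col=0 char='d'
After 10 (l): row=0 col=1 char='o'
After 11 (b): row=0 col=0 char='d'
After 12 (gg): row=0 col=0 char='d'

Answer: d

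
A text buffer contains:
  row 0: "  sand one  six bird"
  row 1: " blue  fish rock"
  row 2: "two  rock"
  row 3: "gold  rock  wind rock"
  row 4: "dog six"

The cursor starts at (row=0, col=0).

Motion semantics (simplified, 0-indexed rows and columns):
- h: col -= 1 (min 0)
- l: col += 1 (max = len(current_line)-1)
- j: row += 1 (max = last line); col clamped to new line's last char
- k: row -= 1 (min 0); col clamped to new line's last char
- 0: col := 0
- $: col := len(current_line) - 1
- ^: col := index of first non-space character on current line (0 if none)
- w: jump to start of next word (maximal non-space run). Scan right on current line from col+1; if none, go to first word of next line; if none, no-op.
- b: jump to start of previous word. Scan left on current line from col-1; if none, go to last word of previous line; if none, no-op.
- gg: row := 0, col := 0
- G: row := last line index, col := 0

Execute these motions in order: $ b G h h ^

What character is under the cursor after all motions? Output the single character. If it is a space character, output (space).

Answer: d

Derivation:
After 1 ($): row=0 col=19 char='d'
After 2 (b): row=0 col=16 char='b'
After 3 (G): row=4 col=0 char='d'
After 4 (h): row=4 col=0 char='d'
After 5 (h): row=4 col=0 char='d'
After 6 (^): row=4 col=0 char='d'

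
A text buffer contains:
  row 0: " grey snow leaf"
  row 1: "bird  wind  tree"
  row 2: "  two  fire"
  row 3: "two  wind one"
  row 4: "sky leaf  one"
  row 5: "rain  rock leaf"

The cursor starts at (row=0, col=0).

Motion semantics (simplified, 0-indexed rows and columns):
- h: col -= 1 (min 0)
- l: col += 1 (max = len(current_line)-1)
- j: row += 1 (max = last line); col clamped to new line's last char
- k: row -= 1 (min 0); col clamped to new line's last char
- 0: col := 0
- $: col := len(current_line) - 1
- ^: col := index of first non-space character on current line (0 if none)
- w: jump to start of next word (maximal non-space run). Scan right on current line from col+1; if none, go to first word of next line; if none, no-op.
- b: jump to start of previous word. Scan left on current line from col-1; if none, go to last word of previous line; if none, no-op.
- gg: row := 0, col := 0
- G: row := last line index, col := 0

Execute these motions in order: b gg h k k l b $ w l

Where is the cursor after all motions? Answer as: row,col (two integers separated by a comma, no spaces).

Answer: 1,1

Derivation:
After 1 (b): row=0 col=0 char='_'
After 2 (gg): row=0 col=0 char='_'
After 3 (h): row=0 col=0 char='_'
After 4 (k): row=0 col=0 char='_'
After 5 (k): row=0 col=0 char='_'
After 6 (l): row=0 col=1 char='g'
After 7 (b): row=0 col=1 char='g'
After 8 ($): row=0 col=14 char='f'
After 9 (w): row=1 col=0 char='b'
After 10 (l): row=1 col=1 char='i'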